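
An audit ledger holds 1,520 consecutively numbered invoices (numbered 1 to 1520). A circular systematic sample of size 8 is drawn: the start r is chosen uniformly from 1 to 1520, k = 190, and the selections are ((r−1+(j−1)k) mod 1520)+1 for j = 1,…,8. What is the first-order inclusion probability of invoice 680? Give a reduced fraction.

1/190

For each position j, as r ranges over 1…1520 the j-th selection hits every invoice exactly once, so invoice 680 is selected for exactly 8 of the 1520 starts.
Inclusion probability = 8/1520 = 1/190.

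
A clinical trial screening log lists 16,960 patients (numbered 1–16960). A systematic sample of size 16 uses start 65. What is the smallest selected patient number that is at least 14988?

k = 16960/16 = 1060
Steps past start: ⌈(14988 − 65)/1060⌉ = ⌈14923/1060⌉ = 15
Selected patient: 65 + 15×1060 = 15965

15965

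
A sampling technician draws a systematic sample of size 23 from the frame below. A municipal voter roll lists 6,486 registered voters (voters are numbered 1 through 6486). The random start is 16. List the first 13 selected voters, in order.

k = N/n = 6486/23 = 282
voter 1: 16
voter 2: 16 + 282 = 298
voter 3: 298 + 282 = 580
voter 4: 580 + 282 = 862
voter 5: 862 + 282 = 1144
voter 6: 1144 + 282 = 1426
voter 7: 1426 + 282 = 1708
voter 8: 1708 + 282 = 1990
voter 9: 1990 + 282 = 2272
voter 10: 2272 + 282 = 2554
voter 11: 2554 + 282 = 2836
voter 12: 2836 + 282 = 3118
voter 13: 3118 + 282 = 3400

16, 298, 580, 862, 1144, 1426, 1708, 1990, 2272, 2554, 2836, 3118, 3400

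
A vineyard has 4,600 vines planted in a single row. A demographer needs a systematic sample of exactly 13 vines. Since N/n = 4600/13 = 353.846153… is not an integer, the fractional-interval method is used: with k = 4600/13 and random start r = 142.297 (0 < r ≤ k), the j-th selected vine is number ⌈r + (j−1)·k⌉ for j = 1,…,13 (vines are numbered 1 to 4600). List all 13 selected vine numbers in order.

143, 497, 850, 1204, 1558, 1912, 2266, 2620, 2974, 3327, 3681, 4035, 4389

j=1: r + 0k = 142.297 → ⌈·⌉ = 143
j=2: r + 1k = 496.143153… → ⌈·⌉ = 497
j=3: r + 2k = 849.989307… → ⌈·⌉ = 850
j=4: r + 3k = 1203.835461… → ⌈·⌉ = 1204
j=5: r + 4k = 1557.681615… → ⌈·⌉ = 1558
j=6: r + 5k = 1911.527769… → ⌈·⌉ = 1912
j=7: r + 6k = 2265.373923… → ⌈·⌉ = 2266
j=8: r + 7k = 2619.220076… → ⌈·⌉ = 2620
j=9: r + 8k = 2973.066230… → ⌈·⌉ = 2974
j=10: r + 9k = 3326.912384… → ⌈·⌉ = 3327
j=11: r + 10k = 3680.758538… → ⌈·⌉ = 3681
j=12: r + 11k = 4034.604692… → ⌈·⌉ = 4035
j=13: r + 12k = 4388.450846… → ⌈·⌉ = 4389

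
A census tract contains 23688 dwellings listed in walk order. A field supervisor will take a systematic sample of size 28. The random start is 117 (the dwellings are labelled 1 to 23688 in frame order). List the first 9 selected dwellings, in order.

117, 963, 1809, 2655, 3501, 4347, 5193, 6039, 6885

k = N/n = 23688/28 = 846
dwelling 1: 117
dwelling 2: 117 + 846 = 963
dwelling 3: 963 + 846 = 1809
dwelling 4: 1809 + 846 = 2655
dwelling 5: 2655 + 846 = 3501
dwelling 6: 3501 + 846 = 4347
dwelling 7: 4347 + 846 = 5193
dwelling 8: 5193 + 846 = 6039
dwelling 9: 6039 + 846 = 6885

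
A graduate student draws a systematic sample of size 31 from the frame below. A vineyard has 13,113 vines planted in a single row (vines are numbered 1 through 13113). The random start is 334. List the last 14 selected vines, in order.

k = N/n = 13113/31 = 423
18th selection = 334 + 17×423 = 7525
19th: 7525 + 423 = 7948
20th: 7948 + 423 = 8371
21st: 8371 + 423 = 8794
22nd: 8794 + 423 = 9217
23rd: 9217 + 423 = 9640
24th: 9640 + 423 = 10063
25th: 10063 + 423 = 10486
26th: 10486 + 423 = 10909
27th: 10909 + 423 = 11332
28th: 11332 + 423 = 11755
29th: 11755 + 423 = 12178
30th: 12178 + 423 = 12601
31st: 12601 + 423 = 13024

7525, 7948, 8371, 8794, 9217, 9640, 10063, 10486, 10909, 11332, 11755, 12178, 12601, 13024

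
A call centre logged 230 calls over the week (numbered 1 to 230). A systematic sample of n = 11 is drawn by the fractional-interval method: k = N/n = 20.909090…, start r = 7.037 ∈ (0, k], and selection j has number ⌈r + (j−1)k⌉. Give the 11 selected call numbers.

8, 28, 49, 70, 91, 112, 133, 154, 175, 196, 217

j=1: r + 0k = 7.037 → ⌈·⌉ = 8
j=2: r + 1k = 27.946090… → ⌈·⌉ = 28
j=3: r + 2k = 48.855181… → ⌈·⌉ = 49
j=4: r + 3k = 69.764272… → ⌈·⌉ = 70
j=5: r + 4k = 90.673363… → ⌈·⌉ = 91
j=6: r + 5k = 111.582454… → ⌈·⌉ = 112
j=7: r + 6k = 132.491545… → ⌈·⌉ = 133
j=8: r + 7k = 153.400636… → ⌈·⌉ = 154
j=9: r + 8k = 174.309727… → ⌈·⌉ = 175
j=10: r + 9k = 195.218818… → ⌈·⌉ = 196
j=11: r + 10k = 216.127909… → ⌈·⌉ = 217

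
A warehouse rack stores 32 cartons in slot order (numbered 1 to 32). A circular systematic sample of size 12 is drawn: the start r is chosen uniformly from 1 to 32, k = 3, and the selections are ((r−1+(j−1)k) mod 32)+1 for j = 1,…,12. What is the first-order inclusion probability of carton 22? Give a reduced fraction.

For each position j, as r ranges over 1…32 the j-th selection hits every carton exactly once, so carton 22 is selected for exactly 12 of the 32 starts.
Inclusion probability = 12/32 = 3/8.

3/8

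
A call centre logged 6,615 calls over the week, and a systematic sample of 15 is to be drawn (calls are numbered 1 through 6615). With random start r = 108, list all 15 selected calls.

108, 549, 990, 1431, 1872, 2313, 2754, 3195, 3636, 4077, 4518, 4959, 5400, 5841, 6282

k = N/n = 6615/15 = 441
call 1: 108
call 2: 108 + 441 = 549
call 3: 549 + 441 = 990
call 4: 990 + 441 = 1431
call 5: 1431 + 441 = 1872
call 6: 1872 + 441 = 2313
call 7: 2313 + 441 = 2754
call 8: 2754 + 441 = 3195
call 9: 3195 + 441 = 3636
call 10: 3636 + 441 = 4077
call 11: 4077 + 441 = 4518
call 12: 4518 + 441 = 4959
call 13: 4959 + 441 = 5400
call 14: 5400 + 441 = 5841
call 15: 5841 + 441 = 6282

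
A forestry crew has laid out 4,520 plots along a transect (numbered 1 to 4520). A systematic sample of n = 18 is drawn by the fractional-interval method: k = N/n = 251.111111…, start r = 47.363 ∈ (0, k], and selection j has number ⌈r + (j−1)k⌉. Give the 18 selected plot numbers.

j=1: r + 0k = 47.363 → ⌈·⌉ = 48
j=2: r + 1k = 298.474111… → ⌈·⌉ = 299
j=3: r + 2k = 549.585222… → ⌈·⌉ = 550
j=4: r + 3k = 800.696333… → ⌈·⌉ = 801
j=5: r + 4k = 1051.807444… → ⌈·⌉ = 1052
j=6: r + 5k = 1302.918555… → ⌈·⌉ = 1303
j=7: r + 6k = 1554.029666… → ⌈·⌉ = 1555
j=8: r + 7k = 1805.140777… → ⌈·⌉ = 1806
j=9: r + 8k = 2056.251888… → ⌈·⌉ = 2057
j=10: r + 9k = 2307.363 → ⌈·⌉ = 2308
j=11: r + 10k = 2558.474111… → ⌈·⌉ = 2559
j=12: r + 11k = 2809.585222… → ⌈·⌉ = 2810
j=13: r + 12k = 3060.696333… → ⌈·⌉ = 3061
j=14: r + 13k = 3311.807444… → ⌈·⌉ = 3312
j=15: r + 14k = 3562.918555… → ⌈·⌉ = 3563
j=16: r + 15k = 3814.029666… → ⌈·⌉ = 3815
j=17: r + 16k = 4065.140777… → ⌈·⌉ = 4066
j=18: r + 17k = 4316.251888… → ⌈·⌉ = 4317

48, 299, 550, 801, 1052, 1303, 1555, 1806, 2057, 2308, 2559, 2810, 3061, 3312, 3563, 3815, 4066, 4317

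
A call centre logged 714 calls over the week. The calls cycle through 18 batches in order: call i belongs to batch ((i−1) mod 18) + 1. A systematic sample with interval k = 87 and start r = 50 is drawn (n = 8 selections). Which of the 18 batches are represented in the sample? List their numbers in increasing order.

2, 5, 8, 11, 14, 17

Consecutive selections differ by k = 87, so their batch numbers differ by 87 mod 18 = 15.
gcd(87, 18) = 3, so the sample visits 18/3 = 6 distinct residues mod 18.
Start 50 is batch 14; the batches hit are 2, 5, 8, 11, 14, 17.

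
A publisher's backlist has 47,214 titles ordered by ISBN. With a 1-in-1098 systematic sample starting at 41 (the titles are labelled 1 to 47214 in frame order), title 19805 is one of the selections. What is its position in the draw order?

k = 1098
position = (19805 − 41)/1098 + 1 = 19764/1098 + 1 = 18 + 1 = 19

19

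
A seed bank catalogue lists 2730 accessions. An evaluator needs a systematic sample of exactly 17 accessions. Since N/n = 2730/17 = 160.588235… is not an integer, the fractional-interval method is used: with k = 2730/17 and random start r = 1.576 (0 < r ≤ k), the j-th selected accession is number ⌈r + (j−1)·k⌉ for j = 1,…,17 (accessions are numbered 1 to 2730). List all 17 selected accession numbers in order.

j=1: r + 0k = 1.576 → ⌈·⌉ = 2
j=2: r + 1k = 162.164235… → ⌈·⌉ = 163
j=3: r + 2k = 322.752470… → ⌈·⌉ = 323
j=4: r + 3k = 483.340705… → ⌈·⌉ = 484
j=5: r + 4k = 643.928941… → ⌈·⌉ = 644
j=6: r + 5k = 804.517176… → ⌈·⌉ = 805
j=7: r + 6k = 965.105411… → ⌈·⌉ = 966
j=8: r + 7k = 1125.693647… → ⌈·⌉ = 1126
j=9: r + 8k = 1286.281882… → ⌈·⌉ = 1287
j=10: r + 9k = 1446.870117… → ⌈·⌉ = 1447
j=11: r + 10k = 1607.458352… → ⌈·⌉ = 1608
j=12: r + 11k = 1768.046588… → ⌈·⌉ = 1769
j=13: r + 12k = 1928.634823… → ⌈·⌉ = 1929
j=14: r + 13k = 2089.223058… → ⌈·⌉ = 2090
j=15: r + 14k = 2249.811294… → ⌈·⌉ = 2250
j=16: r + 15k = 2410.399529… → ⌈·⌉ = 2411
j=17: r + 16k = 2570.987764… → ⌈·⌉ = 2571

2, 163, 323, 484, 644, 805, 966, 1126, 1287, 1447, 1608, 1769, 1929, 2090, 2250, 2411, 2571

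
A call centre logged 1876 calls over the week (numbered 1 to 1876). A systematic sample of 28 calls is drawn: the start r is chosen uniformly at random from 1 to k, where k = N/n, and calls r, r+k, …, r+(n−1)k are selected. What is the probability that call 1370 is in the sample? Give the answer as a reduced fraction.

k = 1876/28 = 67.
Call 1370 is selected iff r ≡ 1370 (mod 67); exactly one such r in {1,…,67}.
Inclusion probability = 1/67.

1/67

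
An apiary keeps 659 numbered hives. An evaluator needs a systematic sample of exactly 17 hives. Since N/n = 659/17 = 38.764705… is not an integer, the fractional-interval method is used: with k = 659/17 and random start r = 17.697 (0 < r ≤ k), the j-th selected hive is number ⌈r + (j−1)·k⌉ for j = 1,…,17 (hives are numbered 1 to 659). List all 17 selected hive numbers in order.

j=1: r + 0k = 17.697 → ⌈·⌉ = 18
j=2: r + 1k = 56.461705… → ⌈·⌉ = 57
j=3: r + 2k = 95.226411… → ⌈·⌉ = 96
j=4: r + 3k = 133.991117… → ⌈·⌉ = 134
j=5: r + 4k = 172.755823… → ⌈·⌉ = 173
j=6: r + 5k = 211.520529… → ⌈·⌉ = 212
j=7: r + 6k = 250.285235… → ⌈·⌉ = 251
j=8: r + 7k = 289.049941… → ⌈·⌉ = 290
j=9: r + 8k = 327.814647… → ⌈·⌉ = 328
j=10: r + 9k = 366.579352… → ⌈·⌉ = 367
j=11: r + 10k = 405.344058… → ⌈·⌉ = 406
j=12: r + 11k = 444.108764… → ⌈·⌉ = 445
j=13: r + 12k = 482.873470… → ⌈·⌉ = 483
j=14: r + 13k = 521.638176… → ⌈·⌉ = 522
j=15: r + 14k = 560.402882… → ⌈·⌉ = 561
j=16: r + 15k = 599.167588… → ⌈·⌉ = 600
j=17: r + 16k = 637.932294… → ⌈·⌉ = 638

18, 57, 96, 134, 173, 212, 251, 290, 328, 367, 406, 445, 483, 522, 561, 600, 638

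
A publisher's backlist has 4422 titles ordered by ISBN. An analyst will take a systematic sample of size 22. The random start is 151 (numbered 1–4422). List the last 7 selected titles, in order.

k = N/n = 4422/22 = 201
16th selection = 151 + 15×201 = 3166
17th: 3166 + 201 = 3367
18th: 3367 + 201 = 3568
19th: 3568 + 201 = 3769
20th: 3769 + 201 = 3970
21st: 3970 + 201 = 4171
22nd: 4171 + 201 = 4372

3166, 3367, 3568, 3769, 3970, 4171, 4372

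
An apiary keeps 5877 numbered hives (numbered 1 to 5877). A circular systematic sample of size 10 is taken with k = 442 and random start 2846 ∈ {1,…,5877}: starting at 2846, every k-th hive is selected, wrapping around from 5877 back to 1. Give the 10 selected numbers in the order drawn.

Selection 1: 2846
Selection 2: 2846 + 442 = 3288
Selection 3: 3288 + 442 = 3730
Selection 4: 3730 + 442 = 4172
Selection 5: 4172 + 442 = 4614
Selection 6: 4614 + 442 = 5056
Selection 7: 5056 + 442 = 5498
Selection 8: 5498 + 442 = 5940 → 5940 − 5877 = 63
Selection 9: 63 + 442 = 505
Selection 10: 505 + 442 = 947

2846, 3288, 3730, 4172, 4614, 5056, 5498, 63, 505, 947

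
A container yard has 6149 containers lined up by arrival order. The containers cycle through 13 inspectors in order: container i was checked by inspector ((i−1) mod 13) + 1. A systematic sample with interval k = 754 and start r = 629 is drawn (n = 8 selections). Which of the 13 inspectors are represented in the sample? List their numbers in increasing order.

Consecutive selections differ by k = 754, so their inspector numbers differ by 754 mod 13 = 0.
gcd(754, 13) = 13, so the sample visits 13/13 = 1 distinct residues mod 13.
Start 629 is inspector 5; the inspectors hit are 5.

5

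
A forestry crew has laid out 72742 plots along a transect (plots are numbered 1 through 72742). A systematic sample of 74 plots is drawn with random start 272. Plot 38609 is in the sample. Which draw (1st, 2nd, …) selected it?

k = 72742/74 = 983
position = (38609 − 272)/983 + 1 = 38337/983 + 1 = 39 + 1 = 40

40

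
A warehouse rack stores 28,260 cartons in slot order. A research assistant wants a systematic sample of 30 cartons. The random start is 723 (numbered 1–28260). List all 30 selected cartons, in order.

k = N/n = 28260/30 = 942
carton 1: 723
carton 2: 723 + 942 = 1665
carton 3: 1665 + 942 = 2607
carton 4: 2607 + 942 = 3549
carton 5: 3549 + 942 = 4491
carton 6: 4491 + 942 = 5433
carton 7: 5433 + 942 = 6375
carton 8: 6375 + 942 = 7317
carton 9: 7317 + 942 = 8259
carton 10: 8259 + 942 = 9201
carton 11: 9201 + 942 = 10143
carton 12: 10143 + 942 = 11085
carton 13: 11085 + 942 = 12027
carton 14: 12027 + 942 = 12969
carton 15: 12969 + 942 = 13911
carton 16: 13911 + 942 = 14853
carton 17: 14853 + 942 = 15795
carton 18: 15795 + 942 = 16737
carton 19: 16737 + 942 = 17679
carton 20: 17679 + 942 = 18621
carton 21: 18621 + 942 = 19563
carton 22: 19563 + 942 = 20505
carton 23: 20505 + 942 = 21447
carton 24: 21447 + 942 = 22389
carton 25: 22389 + 942 = 23331
carton 26: 23331 + 942 = 24273
carton 27: 24273 + 942 = 25215
carton 28: 25215 + 942 = 26157
carton 29: 26157 + 942 = 27099
carton 30: 27099 + 942 = 28041

723, 1665, 2607, 3549, 4491, 5433, 6375, 7317, 8259, 9201, 10143, 11085, 12027, 12969, 13911, 14853, 15795, 16737, 17679, 18621, 19563, 20505, 21447, 22389, 23331, 24273, 25215, 26157, 27099, 28041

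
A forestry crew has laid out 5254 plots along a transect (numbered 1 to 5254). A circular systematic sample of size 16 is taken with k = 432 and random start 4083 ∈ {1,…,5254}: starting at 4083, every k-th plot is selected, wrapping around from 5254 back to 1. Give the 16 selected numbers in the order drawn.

4083, 4515, 4947, 125, 557, 989, 1421, 1853, 2285, 2717, 3149, 3581, 4013, 4445, 4877, 55

Selection 1: 4083
Selection 2: 4083 + 432 = 4515
Selection 3: 4515 + 432 = 4947
Selection 4: 4947 + 432 = 5379 → 5379 − 5254 = 125
Selection 5: 125 + 432 = 557
Selection 6: 557 + 432 = 989
Selection 7: 989 + 432 = 1421
Selection 8: 1421 + 432 = 1853
Selection 9: 1853 + 432 = 2285
Selection 10: 2285 + 432 = 2717
Selection 11: 2717 + 432 = 3149
Selection 12: 3149 + 432 = 3581
Selection 13: 3581 + 432 = 4013
Selection 14: 4013 + 432 = 4445
Selection 15: 4445 + 432 = 4877
Selection 16: 4877 + 432 = 5309 → 5309 − 5254 = 55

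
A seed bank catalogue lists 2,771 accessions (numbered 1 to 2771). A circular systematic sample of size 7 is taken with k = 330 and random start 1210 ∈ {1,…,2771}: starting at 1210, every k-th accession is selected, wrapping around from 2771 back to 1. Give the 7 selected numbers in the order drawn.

Selection 1: 1210
Selection 2: 1210 + 330 = 1540
Selection 3: 1540 + 330 = 1870
Selection 4: 1870 + 330 = 2200
Selection 5: 2200 + 330 = 2530
Selection 6: 2530 + 330 = 2860 → 2860 − 2771 = 89
Selection 7: 89 + 330 = 419

1210, 1540, 1870, 2200, 2530, 89, 419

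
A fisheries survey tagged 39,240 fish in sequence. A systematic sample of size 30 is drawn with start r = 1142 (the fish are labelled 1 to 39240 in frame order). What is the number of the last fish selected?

k = 39240/30 = 1308
30th selection = r + (30−1)·k = 1142 + 29×1308 = 1142 + 37932 = 39074

39074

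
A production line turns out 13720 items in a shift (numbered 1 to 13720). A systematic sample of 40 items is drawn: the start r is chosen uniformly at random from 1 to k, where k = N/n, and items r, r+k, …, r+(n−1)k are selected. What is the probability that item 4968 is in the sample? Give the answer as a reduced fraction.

1/343

k = 13720/40 = 343.
Item 4968 is selected iff r ≡ 4968 (mod 343); exactly one such r in {1,…,343}.
Inclusion probability = 1/343.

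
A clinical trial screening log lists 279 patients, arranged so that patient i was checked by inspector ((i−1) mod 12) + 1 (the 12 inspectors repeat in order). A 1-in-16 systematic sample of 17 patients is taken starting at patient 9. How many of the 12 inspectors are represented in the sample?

3

Consecutive selections differ by k = 16, so their inspector numbers differ by 16 mod 12 = 4.
gcd(16, 12) = 4, so the sample visits 12/4 = 3 distinct residues mod 12.
Start 9 is inspector 9; the inspectors hit are 1, 5, 9.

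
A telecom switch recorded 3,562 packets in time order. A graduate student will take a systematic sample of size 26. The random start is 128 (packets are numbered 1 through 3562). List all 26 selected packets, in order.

128, 265, 402, 539, 676, 813, 950, 1087, 1224, 1361, 1498, 1635, 1772, 1909, 2046, 2183, 2320, 2457, 2594, 2731, 2868, 3005, 3142, 3279, 3416, 3553

k = N/n = 3562/26 = 137
packet 1: 128
packet 2: 128 + 137 = 265
packet 3: 265 + 137 = 402
packet 4: 402 + 137 = 539
packet 5: 539 + 137 = 676
packet 6: 676 + 137 = 813
packet 7: 813 + 137 = 950
packet 8: 950 + 137 = 1087
packet 9: 1087 + 137 = 1224
packet 10: 1224 + 137 = 1361
packet 11: 1361 + 137 = 1498
packet 12: 1498 + 137 = 1635
packet 13: 1635 + 137 = 1772
packet 14: 1772 + 137 = 1909
packet 15: 1909 + 137 = 2046
packet 16: 2046 + 137 = 2183
packet 17: 2183 + 137 = 2320
packet 18: 2320 + 137 = 2457
packet 19: 2457 + 137 = 2594
packet 20: 2594 + 137 = 2731
packet 21: 2731 + 137 = 2868
packet 22: 2868 + 137 = 3005
packet 23: 3005 + 137 = 3142
packet 24: 3142 + 137 = 3279
packet 25: 3279 + 137 = 3416
packet 26: 3416 + 137 = 3553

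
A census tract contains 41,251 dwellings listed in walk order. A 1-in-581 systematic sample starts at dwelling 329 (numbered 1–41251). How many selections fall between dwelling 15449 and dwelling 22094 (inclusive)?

k = 581
First selection ≥ 15449: 329 + ⌈(15449−329)/581⌉·581 = 329 + 27×581 = 16016
Last selection ≤ 22094: 329 + ⌊(22094−329)/581⌋·581 = 329 + 37×581 = 21826
Count = 37 − 27 + 1 = 11

11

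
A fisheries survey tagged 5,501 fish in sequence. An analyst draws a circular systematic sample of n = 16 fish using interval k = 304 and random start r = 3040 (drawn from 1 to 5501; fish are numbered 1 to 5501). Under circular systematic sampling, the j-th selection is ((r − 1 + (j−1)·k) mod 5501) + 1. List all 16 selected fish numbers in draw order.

Selection 1: 3040
Selection 2: 3040 + 304 = 3344
Selection 3: 3344 + 304 = 3648
Selection 4: 3648 + 304 = 3952
Selection 5: 3952 + 304 = 4256
Selection 6: 4256 + 304 = 4560
Selection 7: 4560 + 304 = 4864
Selection 8: 4864 + 304 = 5168
Selection 9: 5168 + 304 = 5472
Selection 10: 5472 + 304 = 5776 → 5776 − 5501 = 275
Selection 11: 275 + 304 = 579
Selection 12: 579 + 304 = 883
Selection 13: 883 + 304 = 1187
Selection 14: 1187 + 304 = 1491
Selection 15: 1491 + 304 = 1795
Selection 16: 1795 + 304 = 2099

3040, 3344, 3648, 3952, 4256, 4560, 4864, 5168, 5472, 275, 579, 883, 1187, 1491, 1795, 2099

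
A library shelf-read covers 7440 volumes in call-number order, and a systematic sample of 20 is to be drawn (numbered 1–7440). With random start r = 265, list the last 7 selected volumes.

5101, 5473, 5845, 6217, 6589, 6961, 7333

k = N/n = 7440/20 = 372
14th selection = 265 + 13×372 = 5101
15th: 5101 + 372 = 5473
16th: 5473 + 372 = 5845
17th: 5845 + 372 = 6217
18th: 6217 + 372 = 6589
19th: 6589 + 372 = 6961
20th: 6961 + 372 = 7333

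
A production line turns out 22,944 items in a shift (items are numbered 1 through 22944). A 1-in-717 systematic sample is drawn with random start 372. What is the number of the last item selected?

k = 717
32nd selection = r + (32−1)·k = 372 + 31×717 = 372 + 22227 = 22599

22599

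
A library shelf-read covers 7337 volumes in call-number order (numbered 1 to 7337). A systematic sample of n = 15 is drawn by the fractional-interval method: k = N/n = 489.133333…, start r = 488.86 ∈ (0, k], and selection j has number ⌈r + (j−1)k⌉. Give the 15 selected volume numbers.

j=1: r + 0k = 488.86 → ⌈·⌉ = 489
j=2: r + 1k = 977.993333… → ⌈·⌉ = 978
j=3: r + 2k = 1467.126666… → ⌈·⌉ = 1468
j=4: r + 3k = 1956.26 → ⌈·⌉ = 1957
j=5: r + 4k = 2445.393333… → ⌈·⌉ = 2446
j=6: r + 5k = 2934.526666… → ⌈·⌉ = 2935
j=7: r + 6k = 3423.66 → ⌈·⌉ = 3424
j=8: r + 7k = 3912.793333… → ⌈·⌉ = 3913
j=9: r + 8k = 4401.926666… → ⌈·⌉ = 4402
j=10: r + 9k = 4891.06 → ⌈·⌉ = 4892
j=11: r + 10k = 5380.193333… → ⌈·⌉ = 5381
j=12: r + 11k = 5869.326666… → ⌈·⌉ = 5870
j=13: r + 12k = 6358.46 → ⌈·⌉ = 6359
j=14: r + 13k = 6847.593333… → ⌈·⌉ = 6848
j=15: r + 14k = 7336.726666… → ⌈·⌉ = 7337

489, 978, 1468, 1957, 2446, 2935, 3424, 3913, 4402, 4892, 5381, 5870, 6359, 6848, 7337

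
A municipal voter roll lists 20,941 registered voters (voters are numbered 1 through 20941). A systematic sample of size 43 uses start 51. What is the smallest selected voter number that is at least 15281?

15635

k = 20941/43 = 487
Steps past start: ⌈(15281 − 51)/487⌉ = ⌈15230/487⌉ = 32
Selected voter: 51 + 32×487 = 15635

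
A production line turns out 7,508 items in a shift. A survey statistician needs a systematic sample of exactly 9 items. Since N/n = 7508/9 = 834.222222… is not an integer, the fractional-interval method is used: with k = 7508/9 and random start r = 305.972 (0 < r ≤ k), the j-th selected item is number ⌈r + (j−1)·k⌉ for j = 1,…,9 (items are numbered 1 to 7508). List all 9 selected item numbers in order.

j=1: r + 0k = 305.972 → ⌈·⌉ = 306
j=2: r + 1k = 1140.194222… → ⌈·⌉ = 1141
j=3: r + 2k = 1974.416444… → ⌈·⌉ = 1975
j=4: r + 3k = 2808.638666… → ⌈·⌉ = 2809
j=5: r + 4k = 3642.860888… → ⌈·⌉ = 3643
j=6: r + 5k = 4477.083111… → ⌈·⌉ = 4478
j=7: r + 6k = 5311.305333… → ⌈·⌉ = 5312
j=8: r + 7k = 6145.527555… → ⌈·⌉ = 6146
j=9: r + 8k = 6979.749777… → ⌈·⌉ = 6980

306, 1141, 1975, 2809, 3643, 4478, 5312, 6146, 6980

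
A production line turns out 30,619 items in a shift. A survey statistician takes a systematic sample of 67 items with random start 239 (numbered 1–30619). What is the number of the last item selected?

k = 30619/67 = 457
67th selection = r + (67−1)·k = 239 + 66×457 = 239 + 30162 = 30401

30401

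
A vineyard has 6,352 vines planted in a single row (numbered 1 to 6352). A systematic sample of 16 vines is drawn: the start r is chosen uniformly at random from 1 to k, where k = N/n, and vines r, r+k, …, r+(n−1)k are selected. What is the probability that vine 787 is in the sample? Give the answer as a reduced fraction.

1/397

k = 6352/16 = 397.
Vine 787 is selected iff r ≡ 787 (mod 397); exactly one such r in {1,…,397}.
Inclusion probability = 1/397.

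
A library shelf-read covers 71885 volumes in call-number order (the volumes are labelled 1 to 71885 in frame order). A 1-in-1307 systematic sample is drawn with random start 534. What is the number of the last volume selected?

71112

k = 1307
55th selection = r + (55−1)·k = 534 + 54×1307 = 534 + 70578 = 71112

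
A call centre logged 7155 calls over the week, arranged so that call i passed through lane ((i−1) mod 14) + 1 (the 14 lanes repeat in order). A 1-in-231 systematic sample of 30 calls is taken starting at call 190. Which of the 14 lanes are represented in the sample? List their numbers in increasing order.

1, 8

Consecutive selections differ by k = 231, so their lane numbers differ by 231 mod 14 = 7.
gcd(231, 14) = 7, so the sample visits 14/7 = 2 distinct residues mod 14.
Start 190 is lane 8; the lanes hit are 1, 8.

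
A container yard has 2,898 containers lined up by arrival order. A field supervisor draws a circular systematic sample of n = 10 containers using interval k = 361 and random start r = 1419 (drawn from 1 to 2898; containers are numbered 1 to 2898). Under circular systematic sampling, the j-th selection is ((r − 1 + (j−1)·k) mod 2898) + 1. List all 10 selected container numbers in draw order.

Selection 1: 1419
Selection 2: 1419 + 361 = 1780
Selection 3: 1780 + 361 = 2141
Selection 4: 2141 + 361 = 2502
Selection 5: 2502 + 361 = 2863
Selection 6: 2863 + 361 = 3224 → 3224 − 2898 = 326
Selection 7: 326 + 361 = 687
Selection 8: 687 + 361 = 1048
Selection 9: 1048 + 361 = 1409
Selection 10: 1409 + 361 = 1770

1419, 1780, 2141, 2502, 2863, 326, 687, 1048, 1409, 1770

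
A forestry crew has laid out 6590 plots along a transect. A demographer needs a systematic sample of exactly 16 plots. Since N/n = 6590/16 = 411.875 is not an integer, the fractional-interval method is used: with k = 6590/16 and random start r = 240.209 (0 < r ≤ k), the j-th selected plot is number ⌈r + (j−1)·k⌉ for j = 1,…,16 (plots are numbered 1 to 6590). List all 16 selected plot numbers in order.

j=1: r + 0k = 240.209 → ⌈·⌉ = 241
j=2: r + 1k = 652.084 → ⌈·⌉ = 653
j=3: r + 2k = 1063.959 → ⌈·⌉ = 1064
j=4: r + 3k = 1475.834 → ⌈·⌉ = 1476
j=5: r + 4k = 1887.709 → ⌈·⌉ = 1888
j=6: r + 5k = 2299.584 → ⌈·⌉ = 2300
j=7: r + 6k = 2711.459 → ⌈·⌉ = 2712
j=8: r + 7k = 3123.334 → ⌈·⌉ = 3124
j=9: r + 8k = 3535.209 → ⌈·⌉ = 3536
j=10: r + 9k = 3947.084 → ⌈·⌉ = 3948
j=11: r + 10k = 4358.959 → ⌈·⌉ = 4359
j=12: r + 11k = 4770.834 → ⌈·⌉ = 4771
j=13: r + 12k = 5182.709 → ⌈·⌉ = 5183
j=14: r + 13k = 5594.584 → ⌈·⌉ = 5595
j=15: r + 14k = 6006.459 → ⌈·⌉ = 6007
j=16: r + 15k = 6418.334 → ⌈·⌉ = 6419

241, 653, 1064, 1476, 1888, 2300, 2712, 3124, 3536, 3948, 4359, 4771, 5183, 5595, 6007, 6419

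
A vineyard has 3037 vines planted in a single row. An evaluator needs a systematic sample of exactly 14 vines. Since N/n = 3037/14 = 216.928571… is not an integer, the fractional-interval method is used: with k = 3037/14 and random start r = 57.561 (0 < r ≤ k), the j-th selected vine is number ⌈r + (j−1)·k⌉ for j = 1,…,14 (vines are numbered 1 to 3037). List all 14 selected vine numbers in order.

58, 275, 492, 709, 926, 1143, 1360, 1577, 1793, 2010, 2227, 2444, 2661, 2878

j=1: r + 0k = 57.561 → ⌈·⌉ = 58
j=2: r + 1k = 274.489571… → ⌈·⌉ = 275
j=3: r + 2k = 491.418142… → ⌈·⌉ = 492
j=4: r + 3k = 708.346714… → ⌈·⌉ = 709
j=5: r + 4k = 925.275285… → ⌈·⌉ = 926
j=6: r + 5k = 1142.203857… → ⌈·⌉ = 1143
j=7: r + 6k = 1359.132428… → ⌈·⌉ = 1360
j=8: r + 7k = 1576.061 → ⌈·⌉ = 1577
j=9: r + 8k = 1792.989571… → ⌈·⌉ = 1793
j=10: r + 9k = 2009.918142… → ⌈·⌉ = 2010
j=11: r + 10k = 2226.846714… → ⌈·⌉ = 2227
j=12: r + 11k = 2443.775285… → ⌈·⌉ = 2444
j=13: r + 12k = 2660.703857… → ⌈·⌉ = 2661
j=14: r + 13k = 2877.632428… → ⌈·⌉ = 2878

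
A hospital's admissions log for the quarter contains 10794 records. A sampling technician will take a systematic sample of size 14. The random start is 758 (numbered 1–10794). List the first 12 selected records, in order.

k = N/n = 10794/14 = 771
record 1: 758
record 2: 758 + 771 = 1529
record 3: 1529 + 771 = 2300
record 4: 2300 + 771 = 3071
record 5: 3071 + 771 = 3842
record 6: 3842 + 771 = 4613
record 7: 4613 + 771 = 5384
record 8: 5384 + 771 = 6155
record 9: 6155 + 771 = 6926
record 10: 6926 + 771 = 7697
record 11: 7697 + 771 = 8468
record 12: 8468 + 771 = 9239

758, 1529, 2300, 3071, 3842, 4613, 5384, 6155, 6926, 7697, 8468, 9239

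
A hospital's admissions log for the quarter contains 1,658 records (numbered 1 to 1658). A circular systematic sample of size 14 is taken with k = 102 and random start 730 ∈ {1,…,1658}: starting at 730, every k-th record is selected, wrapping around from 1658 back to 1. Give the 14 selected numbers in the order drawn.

730, 832, 934, 1036, 1138, 1240, 1342, 1444, 1546, 1648, 92, 194, 296, 398

Selection 1: 730
Selection 2: 730 + 102 = 832
Selection 3: 832 + 102 = 934
Selection 4: 934 + 102 = 1036
Selection 5: 1036 + 102 = 1138
Selection 6: 1138 + 102 = 1240
Selection 7: 1240 + 102 = 1342
Selection 8: 1342 + 102 = 1444
Selection 9: 1444 + 102 = 1546
Selection 10: 1546 + 102 = 1648
Selection 11: 1648 + 102 = 1750 → 1750 − 1658 = 92
Selection 12: 92 + 102 = 194
Selection 13: 194 + 102 = 296
Selection 14: 296 + 102 = 398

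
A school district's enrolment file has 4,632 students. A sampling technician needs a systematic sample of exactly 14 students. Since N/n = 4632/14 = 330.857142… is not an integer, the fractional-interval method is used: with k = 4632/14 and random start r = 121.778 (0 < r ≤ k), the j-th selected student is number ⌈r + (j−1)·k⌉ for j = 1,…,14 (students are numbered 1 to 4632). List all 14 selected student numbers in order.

122, 453, 784, 1115, 1446, 1777, 2107, 2438, 2769, 3100, 3431, 3762, 4093, 4423

j=1: r + 0k = 121.778 → ⌈·⌉ = 122
j=2: r + 1k = 452.635142… → ⌈·⌉ = 453
j=3: r + 2k = 783.492285… → ⌈·⌉ = 784
j=4: r + 3k = 1114.349428… → ⌈·⌉ = 1115
j=5: r + 4k = 1445.206571… → ⌈·⌉ = 1446
j=6: r + 5k = 1776.063714… → ⌈·⌉ = 1777
j=7: r + 6k = 2106.920857… → ⌈·⌉ = 2107
j=8: r + 7k = 2437.778 → ⌈·⌉ = 2438
j=9: r + 8k = 2768.635142… → ⌈·⌉ = 2769
j=10: r + 9k = 3099.492285… → ⌈·⌉ = 3100
j=11: r + 10k = 3430.349428… → ⌈·⌉ = 3431
j=12: r + 11k = 3761.206571… → ⌈·⌉ = 3762
j=13: r + 12k = 4092.063714… → ⌈·⌉ = 4093
j=14: r + 13k = 4422.920857… → ⌈·⌉ = 4423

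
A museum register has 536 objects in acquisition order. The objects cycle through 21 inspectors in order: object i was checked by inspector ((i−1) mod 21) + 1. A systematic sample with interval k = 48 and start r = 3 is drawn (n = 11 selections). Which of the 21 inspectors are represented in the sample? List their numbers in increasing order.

3, 6, 9, 12, 15, 18, 21

Consecutive selections differ by k = 48, so their inspector numbers differ by 48 mod 21 = 6.
gcd(48, 21) = 3, so the sample visits 21/3 = 7 distinct residues mod 21.
Start 3 is inspector 3; the inspectors hit are 3, 6, 9, 12, 15, 18, 21.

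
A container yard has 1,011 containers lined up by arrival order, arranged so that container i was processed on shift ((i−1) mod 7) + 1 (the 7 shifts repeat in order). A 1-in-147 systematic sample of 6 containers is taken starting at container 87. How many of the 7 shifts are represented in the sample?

Consecutive selections differ by k = 147, so their shift numbers differ by 147 mod 7 = 0.
gcd(147, 7) = 7, so the sample visits 7/7 = 1 distinct residues mod 7.
Start 87 is shift 3; the shifts hit are 3.

1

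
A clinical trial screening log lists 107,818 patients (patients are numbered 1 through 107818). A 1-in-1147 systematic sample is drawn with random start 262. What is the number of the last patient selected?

106933

k = 1147
94th selection = r + (94−1)·k = 262 + 93×1147 = 262 + 106671 = 106933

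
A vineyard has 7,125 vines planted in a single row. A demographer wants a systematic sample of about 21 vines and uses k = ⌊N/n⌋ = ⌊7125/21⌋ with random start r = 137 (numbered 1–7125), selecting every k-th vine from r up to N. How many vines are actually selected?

21

k = ⌊7125/21⌋ = 339
Achieved size = ⌊(7125 − 137)/339⌋ + 1 = ⌊6988/339⌋ + 1 = 20 + 1 = 21
(last selection: 137 + 20×339 = 6917 ≤ 7125; next would be 7256 > 7125)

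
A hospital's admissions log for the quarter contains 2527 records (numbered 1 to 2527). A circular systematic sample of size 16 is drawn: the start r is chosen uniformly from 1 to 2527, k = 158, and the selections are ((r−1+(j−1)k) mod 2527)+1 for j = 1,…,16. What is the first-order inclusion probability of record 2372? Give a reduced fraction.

16/2527

For each position j, as r ranges over 1…2527 the j-th selection hits every record exactly once, so record 2372 is selected for exactly 16 of the 2527 starts.
Inclusion probability = 16/2527.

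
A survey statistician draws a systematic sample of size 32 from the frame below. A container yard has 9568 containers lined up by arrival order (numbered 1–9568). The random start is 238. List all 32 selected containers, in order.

238, 537, 836, 1135, 1434, 1733, 2032, 2331, 2630, 2929, 3228, 3527, 3826, 4125, 4424, 4723, 5022, 5321, 5620, 5919, 6218, 6517, 6816, 7115, 7414, 7713, 8012, 8311, 8610, 8909, 9208, 9507

k = N/n = 9568/32 = 299
container 1: 238
container 2: 238 + 299 = 537
container 3: 537 + 299 = 836
container 4: 836 + 299 = 1135
container 5: 1135 + 299 = 1434
container 6: 1434 + 299 = 1733
container 7: 1733 + 299 = 2032
container 8: 2032 + 299 = 2331
container 9: 2331 + 299 = 2630
container 10: 2630 + 299 = 2929
container 11: 2929 + 299 = 3228
container 12: 3228 + 299 = 3527
container 13: 3527 + 299 = 3826
container 14: 3826 + 299 = 4125
container 15: 4125 + 299 = 4424
container 16: 4424 + 299 = 4723
container 17: 4723 + 299 = 5022
container 18: 5022 + 299 = 5321
container 19: 5321 + 299 = 5620
container 20: 5620 + 299 = 5919
container 21: 5919 + 299 = 6218
container 22: 6218 + 299 = 6517
container 23: 6517 + 299 = 6816
container 24: 6816 + 299 = 7115
container 25: 7115 + 299 = 7414
container 26: 7414 + 299 = 7713
container 27: 7713 + 299 = 8012
container 28: 8012 + 299 = 8311
container 29: 8311 + 299 = 8610
container 30: 8610 + 299 = 8909
container 31: 8909 + 299 = 9208
container 32: 9208 + 299 = 9507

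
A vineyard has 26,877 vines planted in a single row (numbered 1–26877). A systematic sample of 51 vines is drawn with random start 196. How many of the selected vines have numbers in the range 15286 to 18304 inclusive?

k = 26877/51 = 527
First selection ≥ 15286: 196 + ⌈(15286−196)/527⌉·527 = 196 + 29×527 = 15479
Last selection ≤ 18304: 196 + ⌊(18304−196)/527⌋·527 = 196 + 34×527 = 18114
Count = 34 − 29 + 1 = 6

6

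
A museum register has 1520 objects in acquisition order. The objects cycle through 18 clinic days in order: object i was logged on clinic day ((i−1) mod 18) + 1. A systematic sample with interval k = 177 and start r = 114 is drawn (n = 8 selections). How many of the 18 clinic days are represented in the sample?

Consecutive selections differ by k = 177, so their clinic day numbers differ by 177 mod 18 = 15.
gcd(177, 18) = 3, so the sample visits 18/3 = 6 distinct residues mod 18.
Start 114 is clinic day 6; the clinic days hit are 3, 6, 9, 12, 15, 18.

6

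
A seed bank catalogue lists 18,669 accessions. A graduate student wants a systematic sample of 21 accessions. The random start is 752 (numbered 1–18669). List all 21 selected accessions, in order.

752, 1641, 2530, 3419, 4308, 5197, 6086, 6975, 7864, 8753, 9642, 10531, 11420, 12309, 13198, 14087, 14976, 15865, 16754, 17643, 18532

k = N/n = 18669/21 = 889
accession 1: 752
accession 2: 752 + 889 = 1641
accession 3: 1641 + 889 = 2530
accession 4: 2530 + 889 = 3419
accession 5: 3419 + 889 = 4308
accession 6: 4308 + 889 = 5197
accession 7: 5197 + 889 = 6086
accession 8: 6086 + 889 = 6975
accession 9: 6975 + 889 = 7864
accession 10: 7864 + 889 = 8753
accession 11: 8753 + 889 = 9642
accession 12: 9642 + 889 = 10531
accession 13: 10531 + 889 = 11420
accession 14: 11420 + 889 = 12309
accession 15: 12309 + 889 = 13198
accession 16: 13198 + 889 = 14087
accession 17: 14087 + 889 = 14976
accession 18: 14976 + 889 = 15865
accession 19: 15865 + 889 = 16754
accession 20: 16754 + 889 = 17643
accession 21: 17643 + 889 = 18532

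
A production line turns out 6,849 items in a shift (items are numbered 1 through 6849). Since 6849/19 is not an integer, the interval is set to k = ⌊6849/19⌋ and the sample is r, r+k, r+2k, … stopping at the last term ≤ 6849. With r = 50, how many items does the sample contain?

19

k = ⌊6849/19⌋ = 360
Achieved size = ⌊(6849 − 50)/360⌋ + 1 = ⌊6799/360⌋ + 1 = 18 + 1 = 19
(last selection: 50 + 18×360 = 6530 ≤ 6849; next would be 6890 > 6849)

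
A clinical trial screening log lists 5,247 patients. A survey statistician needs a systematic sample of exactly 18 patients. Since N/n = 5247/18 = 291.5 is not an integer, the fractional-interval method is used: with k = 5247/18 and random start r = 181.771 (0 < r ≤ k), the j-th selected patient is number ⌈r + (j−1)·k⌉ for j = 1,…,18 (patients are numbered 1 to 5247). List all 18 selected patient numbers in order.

182, 474, 765, 1057, 1348, 1640, 1931, 2223, 2514, 2806, 3097, 3389, 3680, 3972, 4263, 4555, 4846, 5138

j=1: r + 0k = 181.771 → ⌈·⌉ = 182
j=2: r + 1k = 473.271 → ⌈·⌉ = 474
j=3: r + 2k = 764.771 → ⌈·⌉ = 765
j=4: r + 3k = 1056.271 → ⌈·⌉ = 1057
j=5: r + 4k = 1347.771 → ⌈·⌉ = 1348
j=6: r + 5k = 1639.271 → ⌈·⌉ = 1640
j=7: r + 6k = 1930.771 → ⌈·⌉ = 1931
j=8: r + 7k = 2222.271 → ⌈·⌉ = 2223
j=9: r + 8k = 2513.771 → ⌈·⌉ = 2514
j=10: r + 9k = 2805.271 → ⌈·⌉ = 2806
j=11: r + 10k = 3096.771 → ⌈·⌉ = 3097
j=12: r + 11k = 3388.271 → ⌈·⌉ = 3389
j=13: r + 12k = 3679.771 → ⌈·⌉ = 3680
j=14: r + 13k = 3971.271 → ⌈·⌉ = 3972
j=15: r + 14k = 4262.771 → ⌈·⌉ = 4263
j=16: r + 15k = 4554.271 → ⌈·⌉ = 4555
j=17: r + 16k = 4845.771 → ⌈·⌉ = 4846
j=18: r + 17k = 5137.271 → ⌈·⌉ = 5138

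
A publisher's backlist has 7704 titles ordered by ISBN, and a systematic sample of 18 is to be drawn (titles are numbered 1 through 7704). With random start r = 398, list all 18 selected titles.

k = N/n = 7704/18 = 428
title 1: 398
title 2: 398 + 428 = 826
title 3: 826 + 428 = 1254
title 4: 1254 + 428 = 1682
title 5: 1682 + 428 = 2110
title 6: 2110 + 428 = 2538
title 7: 2538 + 428 = 2966
title 8: 2966 + 428 = 3394
title 9: 3394 + 428 = 3822
title 10: 3822 + 428 = 4250
title 11: 4250 + 428 = 4678
title 12: 4678 + 428 = 5106
title 13: 5106 + 428 = 5534
title 14: 5534 + 428 = 5962
title 15: 5962 + 428 = 6390
title 16: 6390 + 428 = 6818
title 17: 6818 + 428 = 7246
title 18: 7246 + 428 = 7674

398, 826, 1254, 1682, 2110, 2538, 2966, 3394, 3822, 4250, 4678, 5106, 5534, 5962, 6390, 6818, 7246, 7674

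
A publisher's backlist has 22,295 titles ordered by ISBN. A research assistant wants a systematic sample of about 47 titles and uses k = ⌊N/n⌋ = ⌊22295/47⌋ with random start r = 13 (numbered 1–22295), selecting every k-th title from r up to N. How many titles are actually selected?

48

k = ⌊22295/47⌋ = 474
Achieved size = ⌊(22295 − 13)/474⌋ + 1 = ⌊22282/474⌋ + 1 = 47 + 1 = 48
(last selection: 13 + 47×474 = 22291 ≤ 22295; next would be 22765 > 22295)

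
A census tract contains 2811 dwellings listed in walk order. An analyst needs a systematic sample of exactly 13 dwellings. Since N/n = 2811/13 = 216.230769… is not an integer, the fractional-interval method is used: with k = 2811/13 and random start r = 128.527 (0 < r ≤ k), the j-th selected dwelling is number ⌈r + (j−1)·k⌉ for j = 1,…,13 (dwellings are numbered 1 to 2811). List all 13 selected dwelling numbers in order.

j=1: r + 0k = 128.527 → ⌈·⌉ = 129
j=2: r + 1k = 344.757769… → ⌈·⌉ = 345
j=3: r + 2k = 560.988538… → ⌈·⌉ = 561
j=4: r + 3k = 777.219307… → ⌈·⌉ = 778
j=5: r + 4k = 993.450076… → ⌈·⌉ = 994
j=6: r + 5k = 1209.680846… → ⌈·⌉ = 1210
j=7: r + 6k = 1425.911615… → ⌈·⌉ = 1426
j=8: r + 7k = 1642.142384… → ⌈·⌉ = 1643
j=9: r + 8k = 1858.373153… → ⌈·⌉ = 1859
j=10: r + 9k = 2074.603923… → ⌈·⌉ = 2075
j=11: r + 10k = 2290.834692… → ⌈·⌉ = 2291
j=12: r + 11k = 2507.065461… → ⌈·⌉ = 2508
j=13: r + 12k = 2723.296230… → ⌈·⌉ = 2724

129, 345, 561, 778, 994, 1210, 1426, 1643, 1859, 2075, 2291, 2508, 2724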